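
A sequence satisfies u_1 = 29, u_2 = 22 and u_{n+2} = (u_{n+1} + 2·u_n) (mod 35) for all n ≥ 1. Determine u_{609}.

24

Computing terms: u_1 = 29; u_2 = 22; u_3 = 10; u_4 = 19; u_5 = 4; u_6 = 7; u_7 = 15; u_8 = 29; u_9 = 24; u_{10} = 12; u_{11} = 25; u_{12} = 14; u_{13} = 29; u_{14} = 22.
Since (u_{13}, u_{14}) = (u_1, u_2) = (29, 22) (two consecutive terms determine the rest), the sequence is periodic with period 12.
(609 - 1) mod 12 = 8, so u_{609} = u_9 = 24.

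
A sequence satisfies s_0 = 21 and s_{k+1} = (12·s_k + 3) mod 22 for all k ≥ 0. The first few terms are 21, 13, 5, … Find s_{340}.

We have s_0 = 21, s_1 = 13, s_2 = 5, s_3 = 19, s_4 = 11, s_5 = 3, s_6 = 17, s_7 = 9, s_8 = 1, s_9 = 15, s_{10} = 7, s_{11} = 21.
Since s_{11} = s_0 = 21, the sequence is periodic with period 11.
(340 - 0) mod 11 = 10, so s_{340} = s_{10} = 7.

7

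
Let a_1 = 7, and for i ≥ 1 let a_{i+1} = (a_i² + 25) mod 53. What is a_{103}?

a_1 = 7; a_2 = 21; a_3 = 42; a_4 = 40; a_5 = 35; a_6 = 31; a_7 = 32; a_8 = 42.
Since a_8 = a_3 = 42, the sequence is eventually periodic: after a pre-period of length 2 it cycles with period 5.
For i ≥ 3, a_i depends only on (i - 3) mod 5. (103 - 3) mod 5 = 0, so a_{103} = a_3 = 42.

42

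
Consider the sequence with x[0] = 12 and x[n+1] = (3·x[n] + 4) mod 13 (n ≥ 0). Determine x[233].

7

Listing terms: x[0] = 12,  x[1] = 1,  x[2] = 7,  x[3] = 12.
The sequence repeats with period 3.
(233 - 0) mod 3 = 2, so x[233] = x[2] = 7.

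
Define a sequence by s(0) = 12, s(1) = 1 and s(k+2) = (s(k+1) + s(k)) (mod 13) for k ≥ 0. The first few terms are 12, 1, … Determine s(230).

Listing terms: s(0) = 12,  s(1) = 1,  s(2) = 0,  s(3) = 1,  s(4) = 1,  s(5) = 2,  s(6) = 3,  s(7) = 5,  s(8) = 8,  s(9) = 0,  s(10) = 8,  s(11) = 8,  s(12) = 3,  s(13) = 11,  s(14) = 1,  s(15) = 12,  s(16) = 0,  s(17) = 12,  s(18) = 12,  s(19) = 11,  s(20) = 10,  s(21) = 8,  s(22) = 5,  s(23) = 0,  s(24) = 5,  s(25) = 5,  s(26) = 10,  s(27) = 2,  s(28) = 12,  s(29) = 1.
Since (s(28), s(29)) = (s(0), s(1)) = (12, 1) (two consecutive terms determine the rest), the sequence is periodic with period 28.
(230 - 0) mod 28 = 6, so s(230) = s(6) = 3.

3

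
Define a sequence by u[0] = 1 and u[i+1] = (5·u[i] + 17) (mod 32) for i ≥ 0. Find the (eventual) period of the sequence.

u[0] = 1, u[1] = 22, u[2] = 31, u[3] = 12, u[4] = 13, u[5] = 18, u[6] = 11, u[7] = 8, u[8] = 25, u[9] = 14, u[10] = 23, u[11] = 4, u[12] = 5, u[13] = 10, u[14] = 3, u[15] = 0, u[16] = 17, u[17] = 6, u[18] = 15, u[19] = 28, u[20] = 29, u[21] = 2, u[22] = 27, u[23] = 24, u[24] = 9, u[25] = 30, u[26] = 7, u[27] = 20, u[28] = 21, u[29] = 26, u[30] = 19, u[31] = 16, u[32] = 1.
The sequence repeats with period 32.

32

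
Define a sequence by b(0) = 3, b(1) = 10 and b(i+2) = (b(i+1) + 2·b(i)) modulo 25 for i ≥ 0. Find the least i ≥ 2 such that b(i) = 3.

20

We have b(0) = 3; b(1) = 10; b(2) = 16; b(3) = 11; b(4) = 18; b(5) = 15; b(6) = 1; b(7) = 6; b(8) = 8; b(9) = 20; b(10) = 11; b(11) = 1; b(12) = 23; b(13) = 0; b(14) = 21; b(15) = 21; b(16) = 13; b(17) = 5; b(18) = 6; b(19) = 16; b(20) = 3; b(21) = 10.
Since (b(20), b(21)) = (b(0), b(1)) = (3, 10) (two consecutive terms determine the rest), the sequence is periodic with period 20.
The value 3 next appears (with i ≥ 2) at b(20).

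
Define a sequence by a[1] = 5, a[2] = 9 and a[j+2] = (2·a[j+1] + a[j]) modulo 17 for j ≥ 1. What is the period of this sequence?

Listing terms: a[1] = 5; a[2] = 9; a[3] = 6; a[4] = 4; a[5] = 14; a[6] = 15; a[7] = 10; a[8] = 1; a[9] = 12; a[10] = 8; a[11] = 11; a[12] = 13; a[13] = 3; a[14] = 2; a[15] = 7; a[16] = 16; a[17] = 5; a[18] = 9.
Since (a[17], a[18]) = (a[1], a[2]) = (5, 9) (two consecutive terms determine the rest), the sequence is periodic with period 16.

16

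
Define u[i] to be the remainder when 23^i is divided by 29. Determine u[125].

24

We have u[0] = 1; u[1] = 23; u[2] = 7; u[3] = 16; u[4] = 20; u[5] = 25; u[6] = 24; u[7] = 1.
Since u[7] = u[0] = 1, the sequence is periodic with period 7.
So u[125] = u[0 + ((125-0) mod 7)] = u[6] = 24.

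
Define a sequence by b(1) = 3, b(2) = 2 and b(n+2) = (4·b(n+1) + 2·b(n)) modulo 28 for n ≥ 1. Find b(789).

Computing terms: b(1) = 3,  b(2) = 2,  b(3) = 14,  b(4) = 4,  b(5) = 16,  b(6) = 16,  b(7) = 12,  b(8) = 24,  b(9) = 8,  b(10) = 24,  b(11) = 0,  b(12) = 20,  b(13) = 24,  b(14) = 24,  b(15) = 4,  b(16) = 8,  b(17) = 12,  b(18) = 8,  b(19) = 0,  b(20) = 16,  b(21) = 8,  b(22) = 8,  b(23) = 20,  b(24) = 12,  b(25) = 4,  b(26) = 12,  b(27) = 0,  b(28) = 24,  b(29) = 12,  b(30) = 12,  b(31) = 16,  b(32) = 4,  b(33) = 20,  b(34) = 4,  b(35) = 0,  b(36) = 8,  b(37) = 4,  b(38) = 4,  b(39) = 24,  b(40) = 20,  b(41) = 16,  b(42) = 20,  b(43) = 0,  b(44) = 12,  b(45) = 20,  b(46) = 20,  b(47) = 8,  b(48) = 16,  b(49) = 24,  b(50) = 16,  b(51) = 0,  b(52) = 4,  b(53) = 16.
Since (b(52), b(53)) = (b(4), b(5)) = (4, 16) (two consecutive terms determine the rest), the sequence is eventually periodic: after a pre-period of length 3 it cycles with period 48.
For n ≥ 4, b(n) depends only on (n - 4) mod 48. (789 - 4) mod 48 = 17, so b(789) = b(21) = 8.

8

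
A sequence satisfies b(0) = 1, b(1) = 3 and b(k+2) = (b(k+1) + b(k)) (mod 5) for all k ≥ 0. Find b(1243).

2

b(0) = 1,  b(1) = 3,  b(2) = 4,  b(3) = 2,  b(4) = 1,  b(5) = 3.
Since (b(4), b(5)) = (b(0), b(1)) = (1, 3) (two consecutive terms determine the rest), the sequence is periodic with period 4.
(1243 - 0) mod 4 = 3, so b(1243) = b(3) = 2.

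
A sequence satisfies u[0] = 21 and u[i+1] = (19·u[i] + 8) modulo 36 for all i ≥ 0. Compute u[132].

33

We have u[0] = 21; u[1] = 11; u[2] = 1; u[3] = 27; u[4] = 17; u[5] = 7; u[6] = 33; u[7] = 23; u[8] = 13; u[9] = 3; u[10] = 29; u[11] = 19; u[12] = 9; u[13] = 35; u[14] = 25; u[15] = 15; u[16] = 5; u[17] = 31; u[18] = 21.
Since u[18] = u[0] = 21, the sequence is periodic with period 18.
So u[132] = u[0 + ((132-0) mod 18)] = u[6] = 33.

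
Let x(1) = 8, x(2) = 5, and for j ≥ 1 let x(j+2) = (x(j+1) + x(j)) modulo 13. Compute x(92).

Computing terms: x(1) = 8,  x(2) = 5,  x(3) = 0,  x(4) = 5,  x(5) = 5,  x(6) = 10,  x(7) = 2,  x(8) = 12,  x(9) = 1,  x(10) = 0,  x(11) = 1,  x(12) = 1,  x(13) = 2,  x(14) = 3,  x(15) = 5,  x(16) = 8,  x(17) = 0,  x(18) = 8,  x(19) = 8,  x(20) = 3,  x(21) = 11,  x(22) = 1,  x(23) = 12,  x(24) = 0,  x(25) = 12,  x(26) = 12,  x(27) = 11,  x(28) = 10,  x(29) = 8,  x(30) = 5.
The sequence repeats with period 28.
(92 - 1) mod 28 = 7, so x(92) = x(8) = 12.

12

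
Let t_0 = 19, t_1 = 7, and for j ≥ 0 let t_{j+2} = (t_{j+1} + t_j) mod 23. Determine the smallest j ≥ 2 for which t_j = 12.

Computing terms: t_0 = 19,  t_1 = 7,  t_2 = 3,  t_3 = 10,  t_4 = 13,  t_5 = 0,  t_6 = 13,  t_7 = 13,  t_8 = 3,  t_9 = 16,  t_{10} = 19,  t_{11} = 12,  t_{12} = 8,  t_{13} = 20,  t_{14} = 5,  t_{15} = 2,  t_{16} = 7,  t_{17} = 9,  t_{18} = 16,  t_{19} = 2,  t_{20} = 18,  t_{21} = 20,  t_{22} = 15,  t_{23} = 12,  t_{24} = 4,  t_{25} = 16,  t_{26} = 20,  t_{27} = 13,  t_{28} = 10,  t_{29} = 0,  t_{30} = 10,  t_{31} = 10,  t_{32} = 20,  t_{33} = 7,  t_{34} = 4,  t_{35} = 11,  t_{36} = 15,  t_{37} = 3,  t_{38} = 18,  t_{39} = 21,  t_{40} = 16,  t_{41} = 14,  t_{42} = 7,  t_{43} = 21,  t_{44} = 5,  t_{45} = 3,  t_{46} = 8,  t_{47} = 11,  t_{48} = 19,  t_{49} = 7.
The sequence repeats with period 48.
The value 12 first appears (with j ≥ 2) at t_{11}.

11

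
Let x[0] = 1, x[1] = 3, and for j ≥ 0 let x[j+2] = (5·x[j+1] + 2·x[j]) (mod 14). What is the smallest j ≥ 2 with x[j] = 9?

5

We have x[0] = 1,  x[1] = 3,  x[2] = 3,  x[3] = 7,  x[4] = 13,  x[5] = 9,  x[6] = 1,  x[7] = 9,  x[8] = 5,  x[9] = 1,  x[10] = 1,  x[11] = 7,  x[12] = 9,  x[13] = 3,  x[14] = 5,  x[15] = 3,  x[16] = 11,  x[17] = 5,  x[18] = 5,  x[19] = 7,  x[20] = 3,  x[21] = 1,  x[22] = 11,  x[23] = 1,  x[24] = 13,  x[25] = 11,  x[26] = 11,  x[27] = 7,  x[28] = 1,  x[29] = 5,  x[30] = 13,  x[31] = 5,  x[32] = 9,  x[33] = 13,  x[34] = 13,  x[35] = 7,  x[36] = 5,  x[37] = 11,  x[38] = 9,  x[39] = 11,  x[40] = 3,  x[41] = 9,  x[42] = 9,  x[43] = 7,  x[44] = 11,  x[45] = 13,  x[46] = 3,  x[47] = 13,  x[48] = 1,  x[49] = 3.
Since (x[48], x[49]) = (x[0], x[1]) = (1, 3) (two consecutive terms determine the rest), the sequence is periodic with period 48.
The value 9 first appears (with j ≥ 2) at x[5].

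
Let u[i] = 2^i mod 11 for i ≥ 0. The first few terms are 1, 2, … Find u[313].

u[0] = 1, u[1] = 2, u[2] = 4, u[3] = 8, u[4] = 5, u[5] = 10, u[6] = 9, u[7] = 7, u[8] = 3, u[9] = 6, u[10] = 1.
Since u[10] = u[0] = 1, the sequence is periodic with period 10.
(313 - 0) mod 10 = 3, so u[313] = u[3] = 8.

8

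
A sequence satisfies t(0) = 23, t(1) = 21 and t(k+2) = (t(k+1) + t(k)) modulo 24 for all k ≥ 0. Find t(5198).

4

t(0) = 23,  t(1) = 21,  t(2) = 20,  t(3) = 17,  t(4) = 13,  t(5) = 6,  t(6) = 19,  t(7) = 1,  t(8) = 20,  t(9) = 21,  t(10) = 17,  t(11) = 14,  t(12) = 7,  t(13) = 21,  t(14) = 4,  t(15) = 1,  t(16) = 5,  t(17) = 6,  t(18) = 11,  t(19) = 17,  t(20) = 4,  t(21) = 21,  t(22) = 1,  t(23) = 22,  t(24) = 23,  t(25) = 21.
The sequence repeats with period 24.
So t(5198) = t(0 + ((5198-0) mod 24)) = t(14) = 4.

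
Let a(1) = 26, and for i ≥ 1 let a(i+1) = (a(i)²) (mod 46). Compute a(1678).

Listing terms: a(1) = 26; a(2) = 32; a(3) = 12; a(4) = 6; a(5) = 36; a(6) = 8; a(7) = 18; a(8) = 2; a(9) = 4; a(10) = 16; a(11) = 26.
Since a(11) = a(1) = 26, the sequence is periodic with period 10.
(1678 - 1) mod 10 = 7, so a(1678) = a(8) = 2.

2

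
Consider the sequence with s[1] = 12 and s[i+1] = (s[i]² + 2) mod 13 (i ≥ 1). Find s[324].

Listing terms: s[1] = 12; s[2] = 3; s[3] = 11; s[4] = 6; s[5] = 12.
The sequence repeats with period 4.
(324 - 1) mod 4 = 3, so s[324] = s[4] = 6.

6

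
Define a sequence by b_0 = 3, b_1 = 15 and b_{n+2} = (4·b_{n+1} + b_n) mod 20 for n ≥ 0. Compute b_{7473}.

Computing terms: b_0 = 3; b_1 = 15; b_2 = 3; b_3 = 7; b_4 = 11; b_5 = 11; b_6 = 15; b_7 = 11; b_8 = 19; b_9 = 7; b_{10} = 7; b_{11} = 15; b_{12} = 7; b_{13} = 3; b_{14} = 19; b_{15} = 19; b_{16} = 15; b_{17} = 19; b_{18} = 11; b_{19} = 3; b_{20} = 3; b_{21} = 15.
Since (b_{20}, b_{21}) = (b_0, b_1) = (3, 15) (two consecutive terms determine the rest), the sequence is periodic with period 20.
So b_{7473} = b_{0 + ((7473-0) mod 20)} = b_{13} = 3.

3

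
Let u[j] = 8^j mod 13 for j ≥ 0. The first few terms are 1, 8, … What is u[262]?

12

Computing terms: u[0] = 1,  u[1] = 8,  u[2] = 12,  u[3] = 5,  u[4] = 1.
Since u[4] = u[0] = 1, the sequence is periodic with period 4.
(262 - 0) mod 4 = 2, so u[262] = u[2] = 12.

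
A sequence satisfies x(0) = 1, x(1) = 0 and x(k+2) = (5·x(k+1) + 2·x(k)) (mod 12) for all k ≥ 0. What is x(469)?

6

x(0) = 1,  x(1) = 0,  x(2) = 2,  x(3) = 10,  x(4) = 6,  x(5) = 2,  x(6) = 10.
Since (x(5), x(6)) = (x(2), x(3)) = (2, 10) (two consecutive terms determine the rest), the sequence is eventually periodic: after a pre-period of length 2 it cycles with period 3.
For k ≥ 2, x(k) depends only on (k - 2) mod 3. (469 - 2) mod 3 = 2, so x(469) = x(4) = 6.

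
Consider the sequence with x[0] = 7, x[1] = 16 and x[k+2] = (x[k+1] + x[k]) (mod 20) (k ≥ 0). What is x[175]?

Computing terms: x[0] = 7; x[1] = 16; x[2] = 3; x[3] = 19; x[4] = 2; x[5] = 1; x[6] = 3; x[7] = 4; x[8] = 7; x[9] = 11; x[10] = 18; x[11] = 9; x[12] = 7; x[13] = 16.
Since (x[12], x[13]) = (x[0], x[1]) = (7, 16) (two consecutive terms determine the rest), the sequence is periodic with period 12.
(175 - 0) mod 12 = 7, so x[175] = x[7] = 4.

4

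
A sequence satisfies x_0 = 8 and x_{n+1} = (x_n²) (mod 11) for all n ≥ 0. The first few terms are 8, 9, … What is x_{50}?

4

Computing terms: x_0 = 8,  x_1 = 9,  x_2 = 4,  x_3 = 5,  x_4 = 3,  x_5 = 9.
Since x_5 = x_1 = 9, the sequence is eventually periodic: after a pre-period of length 1 it cycles with period 4.
For n ≥ 1, x_n depends only on (n - 1) mod 4. (50 - 1) mod 4 = 1, so x_{50} = x_2 = 4.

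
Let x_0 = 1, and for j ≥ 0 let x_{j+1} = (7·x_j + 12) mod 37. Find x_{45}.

Listing terms: x_0 = 1, x_1 = 19, x_2 = 34, x_3 = 28, x_4 = 23, x_5 = 25, x_6 = 2, x_7 = 26, x_8 = 9, x_9 = 1.
Since x_9 = x_0 = 1, the sequence is periodic with period 9.
So x_{45} = x_{0 + ((45-0) mod 9)} = x_0 = 1.

1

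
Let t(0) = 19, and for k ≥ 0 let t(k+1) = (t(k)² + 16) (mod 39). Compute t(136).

t(0) = 19,  t(1) = 26,  t(2) = 29,  t(3) = 38,  t(4) = 17,  t(5) = 32,  t(6) = 26.
Since t(6) = t(1) = 26, the sequence is eventually periodic: after a pre-period of length 1 it cycles with period 5.
For k ≥ 1, t(k) depends only on (k - 1) mod 5. (136 - 1) mod 5 = 0, so t(136) = t(1) = 26.

26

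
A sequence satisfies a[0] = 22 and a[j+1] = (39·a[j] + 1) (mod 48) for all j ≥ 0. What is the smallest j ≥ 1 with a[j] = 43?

Computing terms: a[0] = 22; a[1] = 43; a[2] = 46; a[3] = 19; a[4] = 22.
The sequence repeats with period 4.
The value 43 first appears (with j ≥ 1) at a[1].

1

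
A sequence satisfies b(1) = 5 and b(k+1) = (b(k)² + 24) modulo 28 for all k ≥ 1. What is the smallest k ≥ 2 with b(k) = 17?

We have b(1) = 5; b(2) = 21; b(3) = 17; b(4) = 5.
Since b(4) = b(1) = 5, the sequence is periodic with period 3.
The value 17 first appears (with k ≥ 2) at b(3).

3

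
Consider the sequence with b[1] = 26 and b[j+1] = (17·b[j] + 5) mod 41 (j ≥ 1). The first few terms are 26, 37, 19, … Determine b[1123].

19

We have b[1] = 26,  b[2] = 37,  b[3] = 19,  b[4] = 0,  b[5] = 5,  b[6] = 8,  b[7] = 18,  b[8] = 24,  b[9] = 3,  b[10] = 15,  b[11] = 14,  b[12] = 38,  b[13] = 36,  b[14] = 2,  b[15] = 39,  b[16] = 12,  b[17] = 4,  b[18] = 32,  b[19] = 16,  b[20] = 31,  b[21] = 40,  b[22] = 29,  b[23] = 6,  b[24] = 25,  b[25] = 20,  b[26] = 17,  b[27] = 7,  b[28] = 1,  b[29] = 22,  b[30] = 10,  b[31] = 11,  b[32] = 28,  b[33] = 30,  b[34] = 23,  b[35] = 27,  b[36] = 13,  b[37] = 21,  b[38] = 34,  b[39] = 9,  b[40] = 35,  b[41] = 26.
The sequence repeats with period 40.
(1123 - 1) mod 40 = 2, so b[1123] = b[3] = 19.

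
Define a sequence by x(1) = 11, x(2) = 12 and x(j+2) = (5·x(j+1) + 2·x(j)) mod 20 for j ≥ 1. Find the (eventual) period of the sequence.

8

x(1) = 11; x(2) = 12; x(3) = 2; x(4) = 14; x(5) = 14; x(6) = 18; x(7) = 18; x(8) = 6; x(9) = 6; x(10) = 2; x(11) = 2; x(12) = 14.
Since (x(11), x(12)) = (x(3), x(4)) = (2, 14) (two consecutive terms determine the rest), the sequence is eventually periodic: after a pre-period of length 2 it cycles with period 8.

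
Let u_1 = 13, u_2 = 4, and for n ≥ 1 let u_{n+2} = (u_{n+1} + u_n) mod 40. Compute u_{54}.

Listing terms: u_1 = 13; u_2 = 4; u_3 = 17; u_4 = 21; u_5 = 38; u_6 = 19; u_7 = 17; u_8 = 36; u_9 = 13; u_{10} = 9; u_{11} = 22; u_{12} = 31; u_{13} = 13; u_{14} = 4.
The sequence repeats with period 12.
(54 - 1) mod 12 = 5, so u_{54} = u_6 = 19.

19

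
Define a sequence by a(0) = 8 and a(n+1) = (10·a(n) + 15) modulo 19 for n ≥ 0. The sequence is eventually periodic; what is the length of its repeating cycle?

18

a(0) = 8, a(1) = 0, a(2) = 15, a(3) = 13, a(4) = 12, a(5) = 2, a(6) = 16, a(7) = 4, a(8) = 17, a(9) = 14, a(10) = 3, a(11) = 7, a(12) = 9, a(13) = 10, a(14) = 1, a(15) = 6, a(16) = 18, a(17) = 5, a(18) = 8.
The sequence repeats with period 18.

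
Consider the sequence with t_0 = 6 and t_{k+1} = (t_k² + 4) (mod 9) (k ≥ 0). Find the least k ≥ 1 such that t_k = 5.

4

Computing terms: t_0 = 6; t_1 = 4; t_2 = 2; t_3 = 8; t_4 = 5; t_5 = 2.
Since t_5 = t_2 = 2, the sequence is eventually periodic: after a pre-period of length 2 it cycles with period 3.
The value 5 first appears (with k ≥ 1) at t_4.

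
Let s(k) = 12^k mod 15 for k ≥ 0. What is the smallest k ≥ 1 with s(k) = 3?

We have s(0) = 1; s(1) = 12; s(2) = 9; s(3) = 3; s(4) = 6; s(5) = 12.
Since s(5) = s(1) = 12, the sequence is eventually periodic: after a pre-period of length 1 it cycles with period 4.
The value 3 first appears (with k ≥ 1) at s(3).

3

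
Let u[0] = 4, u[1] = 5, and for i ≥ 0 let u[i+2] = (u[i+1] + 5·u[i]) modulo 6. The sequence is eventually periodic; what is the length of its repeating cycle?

Computing terms: u[0] = 4; u[1] = 5; u[2] = 1; u[3] = 2; u[4] = 1; u[5] = 5; u[6] = 4; u[7] = 5.
The sequence repeats with period 6.

6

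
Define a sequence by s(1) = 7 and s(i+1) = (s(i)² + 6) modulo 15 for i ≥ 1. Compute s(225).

Listing terms: s(1) = 7; s(2) = 10; s(3) = 1; s(4) = 7.
The sequence repeats with period 3.
(225 - 1) mod 3 = 2, so s(225) = s(3) = 1.

1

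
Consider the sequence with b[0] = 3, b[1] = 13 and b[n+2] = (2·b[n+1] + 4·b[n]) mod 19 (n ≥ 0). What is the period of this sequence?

18

We have b[0] = 3,  b[1] = 13,  b[2] = 0,  b[3] = 14,  b[4] = 9,  b[5] = 17,  b[6] = 13,  b[7] = 18,  b[8] = 12,  b[9] = 1,  b[10] = 12,  b[11] = 9,  b[12] = 9,  b[13] = 16,  b[14] = 11,  b[15] = 10,  b[16] = 7,  b[17] = 16,  b[18] = 3,  b[19] = 13.
The sequence repeats with period 18.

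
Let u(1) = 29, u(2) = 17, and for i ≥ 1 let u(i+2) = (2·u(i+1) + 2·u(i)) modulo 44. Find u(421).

40

u(1) = 29; u(2) = 17; u(3) = 4; u(4) = 42; u(5) = 4; u(6) = 4; u(7) = 16; u(8) = 40; u(9) = 24; u(10) = 40; u(11) = 40; u(12) = 28; u(13) = 4; u(14) = 20; u(15) = 4; u(16) = 4.
Since (u(15), u(16)) = (u(5), u(6)) = (4, 4) (two consecutive terms determine the rest), the sequence is eventually periodic: after a pre-period of length 4 it cycles with period 10.
For i ≥ 5, u(i) depends only on (i - 5) mod 10. (421 - 5) mod 10 = 6, so u(421) = u(11) = 40.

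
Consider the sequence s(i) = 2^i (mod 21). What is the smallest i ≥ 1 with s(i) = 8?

3

Computing terms: s(0) = 1, s(1) = 2, s(2) = 4, s(3) = 8, s(4) = 16, s(5) = 11, s(6) = 1.
The sequence repeats with period 6.
The value 8 first appears (with i ≥ 1) at s(3).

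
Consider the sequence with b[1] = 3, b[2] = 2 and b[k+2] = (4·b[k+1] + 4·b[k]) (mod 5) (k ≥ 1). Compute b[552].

Listing terms: b[1] = 3; b[2] = 2; b[3] = 0; b[4] = 3; b[5] = 2.
The sequence repeats with period 3.
So b[552] = b[1 + ((552-1) mod 3)] = b[3] = 0.

0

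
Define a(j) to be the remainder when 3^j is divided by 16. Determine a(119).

11

We have a(0) = 1,  a(1) = 3,  a(2) = 9,  a(3) = 11,  a(4) = 1.
Since a(4) = a(0) = 1, the sequence is periodic with period 4.
So a(119) = a(0 + ((119-0) mod 4)) = a(3) = 11.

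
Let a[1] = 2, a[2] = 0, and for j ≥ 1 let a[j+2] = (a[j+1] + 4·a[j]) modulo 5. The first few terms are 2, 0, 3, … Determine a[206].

Computing terms: a[1] = 2; a[2] = 0; a[3] = 3; a[4] = 3; a[5] = 0; a[6] = 2; a[7] = 2; a[8] = 0.
The sequence repeats with period 6.
So a[206] = a[1 + ((206-1) mod 6)] = a[2] = 0.

0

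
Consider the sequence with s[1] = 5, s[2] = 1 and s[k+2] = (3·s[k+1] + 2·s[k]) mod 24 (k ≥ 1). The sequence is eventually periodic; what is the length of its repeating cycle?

4

Computing terms: s[1] = 5,  s[2] = 1,  s[3] = 13,  s[4] = 17,  s[5] = 5,  s[6] = 1.
Since (s[5], s[6]) = (s[1], s[2]) = (5, 1) (two consecutive terms determine the rest), the sequence is periodic with period 4.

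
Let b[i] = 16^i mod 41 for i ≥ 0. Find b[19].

We have b[0] = 1,  b[1] = 16,  b[2] = 10,  b[3] = 37,  b[4] = 18,  b[5] = 1.
Since b[5] = b[0] = 1, the sequence is periodic with period 5.
So b[19] = b[0 + ((19-0) mod 5)] = b[4] = 18.

18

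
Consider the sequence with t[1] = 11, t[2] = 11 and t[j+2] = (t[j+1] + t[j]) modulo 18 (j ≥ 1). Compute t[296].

t[1] = 11, t[2] = 11, t[3] = 4, t[4] = 15, t[5] = 1, t[6] = 16, t[7] = 17, t[8] = 15, t[9] = 14, t[10] = 11, t[11] = 7, t[12] = 0, t[13] = 7, t[14] = 7, t[15] = 14, t[16] = 3, t[17] = 17, t[18] = 2, t[19] = 1, t[20] = 3, t[21] = 4, t[22] = 7, t[23] = 11, t[24] = 0, t[25] = 11, t[26] = 11.
Since (t[25], t[26]) = (t[1], t[2]) = (11, 11) (two consecutive terms determine the rest), the sequence is periodic with period 24.
So t[296] = t[1 + ((296-1) mod 24)] = t[8] = 15.

15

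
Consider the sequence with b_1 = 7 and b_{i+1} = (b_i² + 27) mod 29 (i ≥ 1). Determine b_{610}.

Listing terms: b_1 = 7, b_2 = 18, b_3 = 3, b_4 = 7.
Since b_4 = b_1 = 7, the sequence is periodic with period 3.
(610 - 1) mod 3 = 0, so b_{610} = b_1 = 7.

7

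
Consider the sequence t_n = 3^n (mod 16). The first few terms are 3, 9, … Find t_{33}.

We have t_1 = 3,  t_2 = 9,  t_3 = 11,  t_4 = 1,  t_5 = 3.
The sequence repeats with period 4.
(33 - 1) mod 4 = 0, so t_{33} = t_1 = 3.

3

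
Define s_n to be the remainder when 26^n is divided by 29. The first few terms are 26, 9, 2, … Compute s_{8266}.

4

Computing terms: s_1 = 26, s_2 = 9, s_3 = 2, s_4 = 23, s_5 = 18, s_6 = 4, s_7 = 17, s_8 = 7, s_9 = 8, s_{10} = 5, s_{11} = 14, s_{12} = 16, s_{13} = 10, s_{14} = 28, s_{15} = 3, s_{16} = 20, s_{17} = 27, s_{18} = 6, s_{19} = 11, s_{20} = 25, s_{21} = 12, s_{22} = 22, s_{23} = 21, s_{24} = 24, s_{25} = 15, s_{26} = 13, s_{27} = 19, s_{28} = 1, s_{29} = 26.
Since s_{29} = s_1 = 26, the sequence is periodic with period 28.
(8266 - 1) mod 28 = 5, so s_{8266} = s_6 = 4.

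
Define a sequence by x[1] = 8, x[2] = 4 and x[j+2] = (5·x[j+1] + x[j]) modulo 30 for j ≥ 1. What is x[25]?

8

Listing terms: x[1] = 8; x[2] = 4; x[3] = 28; x[4] = 24; x[5] = 28; x[6] = 14; x[7] = 8; x[8] = 24; x[9] = 8; x[10] = 4.
The sequence repeats with period 8.
So x[25] = x[1 + ((25-1) mod 8)] = x[1] = 8.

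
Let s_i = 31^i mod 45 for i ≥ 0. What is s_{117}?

1

Listing terms: s_0 = 1, s_1 = 31, s_2 = 16, s_3 = 1.
The sequence repeats with period 3.
(117 - 0) mod 3 = 0, so s_{117} = s_0 = 1.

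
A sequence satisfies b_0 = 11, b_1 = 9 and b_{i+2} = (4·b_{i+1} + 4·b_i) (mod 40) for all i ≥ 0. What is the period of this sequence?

3

Listing terms: b_0 = 11; b_1 = 9; b_2 = 0; b_3 = 36; b_4 = 24; b_5 = 0; b_6 = 16; b_7 = 24; b_8 = 0.
Since (b_7, b_8) = (b_4, b_5) = (24, 0) (two consecutive terms determine the rest), the sequence is eventually periodic: after a pre-period of length 4 it cycles with period 3.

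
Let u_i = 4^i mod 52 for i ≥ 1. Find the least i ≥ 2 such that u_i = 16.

2

Computing terms: u_1 = 4; u_2 = 16; u_3 = 12; u_4 = 48; u_5 = 36; u_6 = 40; u_7 = 4.
The sequence repeats with period 6.
The value 16 first appears (with i ≥ 2) at u_2.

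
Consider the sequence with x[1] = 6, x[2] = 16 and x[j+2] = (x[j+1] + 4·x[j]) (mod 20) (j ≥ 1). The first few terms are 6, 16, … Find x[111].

x[1] = 6; x[2] = 16; x[3] = 0; x[4] = 4; x[5] = 4; x[6] = 0; x[7] = 16; x[8] = 16; x[9] = 0.
Since (x[8], x[9]) = (x[2], x[3]) = (16, 0) (two consecutive terms determine the rest), the sequence is eventually periodic: after a pre-period of length 1 it cycles with period 6.
For j ≥ 2, x[j] depends only on (j - 2) mod 6. (111 - 2) mod 6 = 1, so x[111] = x[3] = 0.

0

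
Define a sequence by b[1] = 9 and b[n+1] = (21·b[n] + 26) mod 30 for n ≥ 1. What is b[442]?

5

Computing terms: b[1] = 9; b[2] = 5; b[3] = 11; b[4] = 17; b[5] = 23; b[6] = 29; b[7] = 5.
Since b[7] = b[2] = 5, the sequence is eventually periodic: after a pre-period of length 1 it cycles with period 5.
For n ≥ 2, b[n] depends only on (n - 2) mod 5. (442 - 2) mod 5 = 0, so b[442] = b[2] = 5.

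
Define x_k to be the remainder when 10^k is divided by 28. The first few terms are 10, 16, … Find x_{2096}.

16

We have x_1 = 10; x_2 = 16; x_3 = 20; x_4 = 4; x_5 = 12; x_6 = 8; x_7 = 24; x_8 = 16.
Since x_8 = x_2 = 16, the sequence is eventually periodic: after a pre-period of length 1 it cycles with period 6.
For k ≥ 2, x_k depends only on (k - 2) mod 6. (2096 - 2) mod 6 = 0, so x_{2096} = x_2 = 16.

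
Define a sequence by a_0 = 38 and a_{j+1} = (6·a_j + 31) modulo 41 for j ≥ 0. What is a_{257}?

36

a_0 = 38, a_1 = 13, a_2 = 27, a_3 = 29, a_4 = 0, a_5 = 31, a_6 = 12, a_7 = 21, a_8 = 34, a_9 = 30, a_{10} = 6, a_{11} = 26, a_{12} = 23, a_{13} = 5, a_{14} = 20, a_{15} = 28, a_{16} = 35, a_{17} = 36, a_{18} = 1, a_{19} = 37, a_{20} = 7, a_{21} = 32, a_{22} = 18, a_{23} = 16, a_{24} = 4, a_{25} = 14, a_{26} = 33, a_{27} = 24, a_{28} = 11, a_{29} = 15, a_{30} = 39, a_{31} = 19, a_{32} = 22, a_{33} = 40, a_{34} = 25, a_{35} = 17, a_{36} = 10, a_{37} = 9, a_{38} = 3, a_{39} = 8, a_{40} = 38.
The sequence repeats with period 40.
(257 - 0) mod 40 = 17, so a_{257} = a_{17} = 36.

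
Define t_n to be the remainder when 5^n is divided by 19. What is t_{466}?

16

Computing terms: t_1 = 5; t_2 = 6; t_3 = 11; t_4 = 17; t_5 = 9; t_6 = 7; t_7 = 16; t_8 = 4; t_9 = 1; t_{10} = 5.
Since t_{10} = t_1 = 5, the sequence is periodic with period 9.
(466 - 1) mod 9 = 6, so t_{466} = t_7 = 16.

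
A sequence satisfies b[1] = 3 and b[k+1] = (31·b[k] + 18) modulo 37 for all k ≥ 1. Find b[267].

Listing terms: b[1] = 3,  b[2] = 0,  b[3] = 18,  b[4] = 21,  b[5] = 3.
Since b[5] = b[1] = 3, the sequence is periodic with period 4.
(267 - 1) mod 4 = 2, so b[267] = b[3] = 18.

18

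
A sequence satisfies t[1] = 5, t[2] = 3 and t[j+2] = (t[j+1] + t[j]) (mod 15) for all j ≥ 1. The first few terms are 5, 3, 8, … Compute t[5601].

Listing terms: t[1] = 5; t[2] = 3; t[3] = 8; t[4] = 11; t[5] = 4; t[6] = 0; t[7] = 4; t[8] = 4; t[9] = 8; t[10] = 12; t[11] = 5; t[12] = 2; t[13] = 7; t[14] = 9; t[15] = 1; t[16] = 10; t[17] = 11; t[18] = 6; t[19] = 2; t[20] = 8; t[21] = 10; t[22] = 3; t[23] = 13; t[24] = 1; t[25] = 14; t[26] = 0; t[27] = 14; t[28] = 14; t[29] = 13; t[30] = 12; t[31] = 10; t[32] = 7; t[33] = 2; t[34] = 9; t[35] = 11; t[36] = 5; t[37] = 1; t[38] = 6; t[39] = 7; t[40] = 13; t[41] = 5; t[42] = 3.
The sequence repeats with period 40.
(5601 - 1) mod 40 = 0, so t[5601] = t[1] = 5.

5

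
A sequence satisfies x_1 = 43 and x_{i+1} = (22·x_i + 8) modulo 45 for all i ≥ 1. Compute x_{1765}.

x_1 = 43; x_2 = 9; x_3 = 26; x_4 = 40; x_5 = 33; x_6 = 14; x_7 = 1; x_8 = 30; x_9 = 38; x_{10} = 34; x_{11} = 36; x_{12} = 35; x_{13} = 13; x_{14} = 24; x_{15} = 41; x_{16} = 10; x_{17} = 3; x_{18} = 29; x_{19} = 16; x_{20} = 0; x_{21} = 8; x_{22} = 4; x_{23} = 6; x_{24} = 5; x_{25} = 28; x_{26} = 39; x_{27} = 11; x_{28} = 25; x_{29} = 18; x_{30} = 44; x_{31} = 31; x_{32} = 15; x_{33} = 23; x_{34} = 19; x_{35} = 21; x_{36} = 20; x_{37} = 43.
Since x_{37} = x_1 = 43, the sequence is periodic with period 36.
(1765 - 1) mod 36 = 0, so x_{1765} = x_1 = 43.

43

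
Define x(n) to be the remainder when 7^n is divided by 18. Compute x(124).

Computing terms: x(1) = 7, x(2) = 13, x(3) = 1, x(4) = 7.
The sequence repeats with period 3.
(124 - 1) mod 3 = 0, so x(124) = x(1) = 7.

7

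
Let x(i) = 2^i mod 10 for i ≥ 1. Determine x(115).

Computing terms: x(1) = 2, x(2) = 4, x(3) = 8, x(4) = 6, x(5) = 2.
Since x(5) = x(1) = 2, the sequence is periodic with period 4.
(115 - 1) mod 4 = 2, so x(115) = x(3) = 8.

8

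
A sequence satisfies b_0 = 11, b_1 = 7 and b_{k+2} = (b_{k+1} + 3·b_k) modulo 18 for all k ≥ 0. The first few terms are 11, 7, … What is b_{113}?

4

b_0 = 11,  b_1 = 7,  b_2 = 4,  b_3 = 7,  b_4 = 1,  b_5 = 4,  b_6 = 7.
Since (b_5, b_6) = (b_2, b_3) = (4, 7) (two consecutive terms determine the rest), the sequence is eventually periodic: after a pre-period of length 2 it cycles with period 3.
For k ≥ 2, b_k depends only on (k - 2) mod 3. (113 - 2) mod 3 = 0, so b_{113} = b_2 = 4.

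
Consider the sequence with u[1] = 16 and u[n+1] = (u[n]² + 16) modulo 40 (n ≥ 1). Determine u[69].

u[1] = 16,  u[2] = 32,  u[3] = 0,  u[4] = 16.
The sequence repeats with period 3.
So u[69] = u[1 + ((69-1) mod 3)] = u[3] = 0.

0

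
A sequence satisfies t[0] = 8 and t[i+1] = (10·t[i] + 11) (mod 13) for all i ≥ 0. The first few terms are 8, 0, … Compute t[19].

0

Computing terms: t[0] = 8; t[1] = 0; t[2] = 11; t[3] = 4; t[4] = 12; t[5] = 1; t[6] = 8.
Since t[6] = t[0] = 8, the sequence is periodic with period 6.
(19 - 0) mod 6 = 1, so t[19] = t[1] = 0.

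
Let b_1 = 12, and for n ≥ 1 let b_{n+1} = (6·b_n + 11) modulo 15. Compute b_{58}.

14

b_1 = 12; b_2 = 8; b_3 = 14; b_4 = 5; b_5 = 11; b_6 = 2; b_7 = 8.
Since b_7 = b_2 = 8, the sequence is eventually periodic: after a pre-period of length 1 it cycles with period 5.
For n ≥ 2, b_n depends only on (n - 2) mod 5. (58 - 2) mod 5 = 1, so b_{58} = b_3 = 14.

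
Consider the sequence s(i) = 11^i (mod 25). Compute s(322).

21

s(0) = 1, s(1) = 11, s(2) = 21, s(3) = 6, s(4) = 16, s(5) = 1.
The sequence repeats with period 5.
So s(322) = s(0 + ((322-0) mod 5)) = s(2) = 21.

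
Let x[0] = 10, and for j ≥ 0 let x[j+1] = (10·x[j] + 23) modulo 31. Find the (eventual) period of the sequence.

Listing terms: x[0] = 10,  x[1] = 30,  x[2] = 13,  x[3] = 29,  x[4] = 3,  x[5] = 22,  x[6] = 26,  x[7] = 4,  x[8] = 1,  x[9] = 2,  x[10] = 12,  x[11] = 19,  x[12] = 27,  x[13] = 14,  x[14] = 8,  x[15] = 10.
Since x[15] = x[0] = 10, the sequence is periodic with period 15.

15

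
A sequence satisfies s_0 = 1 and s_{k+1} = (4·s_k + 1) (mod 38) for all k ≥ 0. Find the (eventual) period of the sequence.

9

s_0 = 1, s_1 = 5, s_2 = 21, s_3 = 9, s_4 = 37, s_5 = 35, s_6 = 27, s_7 = 33, s_8 = 19, s_9 = 1.
The sequence repeats with period 9.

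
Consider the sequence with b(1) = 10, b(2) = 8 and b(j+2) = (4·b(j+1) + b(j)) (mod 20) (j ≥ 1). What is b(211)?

10

We have b(1) = 10; b(2) = 8; b(3) = 2; b(4) = 16; b(5) = 6; b(6) = 0; b(7) = 6; b(8) = 4; b(9) = 2; b(10) = 12; b(11) = 10; b(12) = 12; b(13) = 18; b(14) = 4; b(15) = 14; b(16) = 0; b(17) = 14; b(18) = 16; b(19) = 18; b(20) = 8; b(21) = 10; b(22) = 8.
The sequence repeats with period 20.
So b(211) = b(1 + ((211-1) mod 20)) = b(11) = 10.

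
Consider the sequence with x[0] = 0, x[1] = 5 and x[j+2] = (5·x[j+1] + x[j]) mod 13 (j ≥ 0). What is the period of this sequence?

Computing terms: x[0] = 0, x[1] = 5, x[2] = 12, x[3] = 0, x[4] = 12, x[5] = 8, x[6] = 0, x[7] = 8, x[8] = 1, x[9] = 0, x[10] = 1, x[11] = 5, x[12] = 0, x[13] = 5.
The sequence repeats with period 12.

12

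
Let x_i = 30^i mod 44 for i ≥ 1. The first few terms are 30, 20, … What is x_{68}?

16

x_1 = 30,  x_2 = 20,  x_3 = 28,  x_4 = 4,  x_5 = 32,  x_6 = 36,  x_7 = 24,  x_8 = 16,  x_9 = 40,  x_{10} = 12,  x_{11} = 8,  x_{12} = 20.
Since x_{12} = x_2 = 20, the sequence is eventually periodic: after a pre-period of length 1 it cycles with period 10.
For i ≥ 2, x_i depends only on (i - 2) mod 10. (68 - 2) mod 10 = 6, so x_{68} = x_8 = 16.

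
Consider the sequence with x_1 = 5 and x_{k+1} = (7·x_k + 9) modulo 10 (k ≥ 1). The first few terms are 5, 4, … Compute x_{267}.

7

Computing terms: x_1 = 5; x_2 = 4; x_3 = 7; x_4 = 8; x_5 = 5.
The sequence repeats with period 4.
(267 - 1) mod 4 = 2, so x_{267} = x_3 = 7.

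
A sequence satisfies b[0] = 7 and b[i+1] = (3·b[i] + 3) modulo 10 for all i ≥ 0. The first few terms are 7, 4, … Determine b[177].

4

Computing terms: b[0] = 7, b[1] = 4, b[2] = 5, b[3] = 8, b[4] = 7.
Since b[4] = b[0] = 7, the sequence is periodic with period 4.
(177 - 0) mod 4 = 1, so b[177] = b[1] = 4.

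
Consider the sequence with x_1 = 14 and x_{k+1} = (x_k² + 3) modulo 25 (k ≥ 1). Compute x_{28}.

We have x_1 = 14,  x_2 = 24,  x_3 = 4,  x_4 = 19,  x_5 = 14.
The sequence repeats with period 4.
(28 - 1) mod 4 = 3, so x_{28} = x_4 = 19.

19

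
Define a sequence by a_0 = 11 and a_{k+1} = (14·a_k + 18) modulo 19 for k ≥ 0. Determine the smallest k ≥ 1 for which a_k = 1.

1

We have a_0 = 11; a_1 = 1; a_2 = 13; a_3 = 10; a_4 = 6; a_5 = 7; a_6 = 2; a_7 = 8; a_8 = 16; a_9 = 14; a_{10} = 5; a_{11} = 12; a_{12} = 15; a_{13} = 0; a_{14} = 18; a_{15} = 4; a_{16} = 17; a_{17} = 9; a_{18} = 11.
The sequence repeats with period 18.
The value 1 first appears (with k ≥ 1) at a_1.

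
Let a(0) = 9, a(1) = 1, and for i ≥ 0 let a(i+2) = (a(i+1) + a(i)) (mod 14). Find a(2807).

Computing terms: a(0) = 9, a(1) = 1, a(2) = 10, a(3) = 11, a(4) = 7, a(5) = 4, a(6) = 11, a(7) = 1, a(8) = 12, a(9) = 13, a(10) = 11, a(11) = 10, a(12) = 7, a(13) = 3, a(14) = 10, a(15) = 13, a(16) = 9, a(17) = 8, a(18) = 3, a(19) = 11, a(20) = 0, a(21) = 11, a(22) = 11, a(23) = 8, a(24) = 5, a(25) = 13, a(26) = 4, a(27) = 3, a(28) = 7, a(29) = 10, a(30) = 3, a(31) = 13, a(32) = 2, a(33) = 1, a(34) = 3, a(35) = 4, a(36) = 7, a(37) = 11, a(38) = 4, a(39) = 1, a(40) = 5, a(41) = 6, a(42) = 11, a(43) = 3, a(44) = 0, a(45) = 3, a(46) = 3, a(47) = 6, a(48) = 9, a(49) = 1.
The sequence repeats with period 48.
So a(2807) = a(0 + ((2807-0) mod 48)) = a(23) = 8.

8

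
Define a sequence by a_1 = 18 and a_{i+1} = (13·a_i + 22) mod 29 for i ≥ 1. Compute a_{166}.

5

a_1 = 18,  a_2 = 24,  a_3 = 15,  a_4 = 14,  a_5 = 1,  a_6 = 6,  a_7 = 13,  a_8 = 17,  a_9 = 11,  a_{10} = 20,  a_{11} = 21,  a_{12} = 5,  a_{13} = 0,  a_{14} = 22,  a_{15} = 18.
The sequence repeats with period 14.
So a_{166} = a_{1 + ((166-1) mod 14)} = a_{12} = 5.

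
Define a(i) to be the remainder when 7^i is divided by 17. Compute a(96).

1

a(0) = 1,  a(1) = 7,  a(2) = 15,  a(3) = 3,  a(4) = 4,  a(5) = 11,  a(6) = 9,  a(7) = 12,  a(8) = 16,  a(9) = 10,  a(10) = 2,  a(11) = 14,  a(12) = 13,  a(13) = 6,  a(14) = 8,  a(15) = 5,  a(16) = 1.
Since a(16) = a(0) = 1, the sequence is periodic with period 16.
So a(96) = a(0 + ((96-0) mod 16)) = a(0) = 1.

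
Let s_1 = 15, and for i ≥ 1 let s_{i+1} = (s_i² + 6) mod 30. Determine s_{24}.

s_1 = 15; s_2 = 21; s_3 = 27; s_4 = 15.
The sequence repeats with period 3.
(24 - 1) mod 3 = 2, so s_{24} = s_3 = 27.

27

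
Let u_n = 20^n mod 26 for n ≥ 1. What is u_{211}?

We have u_1 = 20,  u_2 = 10,  u_3 = 18,  u_4 = 22,  u_5 = 24,  u_6 = 12,  u_7 = 6,  u_8 = 16,  u_9 = 8,  u_{10} = 4,  u_{11} = 2,  u_{12} = 14,  u_{13} = 20.
The sequence repeats with period 12.
(211 - 1) mod 12 = 6, so u_{211} = u_7 = 6.

6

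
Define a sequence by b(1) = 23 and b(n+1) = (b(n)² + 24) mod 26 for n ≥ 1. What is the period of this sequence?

Listing terms: b(1) = 23, b(2) = 7, b(3) = 21, b(4) = 23.
Since b(4) = b(1) = 23, the sequence is periodic with period 3.

3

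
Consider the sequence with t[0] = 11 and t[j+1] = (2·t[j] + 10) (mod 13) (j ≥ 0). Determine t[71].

7

t[0] = 11,  t[1] = 6,  t[2] = 9,  t[3] = 2,  t[4] = 1,  t[5] = 12,  t[6] = 8,  t[7] = 0,  t[8] = 10,  t[9] = 4,  t[10] = 5,  t[11] = 7,  t[12] = 11.
The sequence repeats with period 12.
(71 - 0) mod 12 = 11, so t[71] = t[11] = 7.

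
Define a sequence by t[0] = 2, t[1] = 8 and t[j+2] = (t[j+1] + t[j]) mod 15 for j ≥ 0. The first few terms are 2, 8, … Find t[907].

t[0] = 2, t[1] = 8, t[2] = 10, t[3] = 3, t[4] = 13, t[5] = 1, t[6] = 14, t[7] = 0, t[8] = 14, t[9] = 14, t[10] = 13, t[11] = 12, t[12] = 10, t[13] = 7, t[14] = 2, t[15] = 9, t[16] = 11, t[17] = 5, t[18] = 1, t[19] = 6, t[20] = 7, t[21] = 13, t[22] = 5, t[23] = 3, t[24] = 8, t[25] = 11, t[26] = 4, t[27] = 0, t[28] = 4, t[29] = 4, t[30] = 8, t[31] = 12, t[32] = 5, t[33] = 2, t[34] = 7, t[35] = 9, t[36] = 1, t[37] = 10, t[38] = 11, t[39] = 6, t[40] = 2, t[41] = 8.
The sequence repeats with period 40.
So t[907] = t[0 + ((907-0) mod 40)] = t[27] = 0.

0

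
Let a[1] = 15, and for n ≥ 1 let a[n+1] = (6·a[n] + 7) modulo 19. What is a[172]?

15

We have a[1] = 15, a[2] = 2, a[3] = 0, a[4] = 7, a[5] = 11, a[6] = 16, a[7] = 8, a[8] = 17, a[9] = 14, a[10] = 15.
Since a[10] = a[1] = 15, the sequence is periodic with period 9.
So a[172] = a[1 + ((172-1) mod 9)] = a[1] = 15.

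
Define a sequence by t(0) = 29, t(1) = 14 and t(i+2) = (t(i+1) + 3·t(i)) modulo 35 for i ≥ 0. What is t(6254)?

Listing terms: t(0) = 29, t(1) = 14, t(2) = 31, t(3) = 3, t(4) = 26, t(5) = 0, t(6) = 8, t(7) = 8, t(8) = 32, t(9) = 21, t(10) = 12, t(11) = 5, t(12) = 6, t(13) = 21, t(14) = 4, t(15) = 32, t(16) = 9, t(17) = 0, t(18) = 27, t(19) = 27, t(20) = 3, t(21) = 14, t(22) = 23, t(23) = 30, t(24) = 29, t(25) = 14.
Since (t(24), t(25)) = (t(0), t(1)) = (29, 14) (two consecutive terms determine the rest), the sequence is periodic with period 24.
So t(6254) = t(0 + ((6254-0) mod 24)) = t(14) = 4.

4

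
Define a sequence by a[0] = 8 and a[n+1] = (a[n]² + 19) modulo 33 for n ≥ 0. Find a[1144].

a[0] = 8,  a[1] = 17,  a[2] = 11,  a[3] = 8.
The sequence repeats with period 3.
(1144 - 0) mod 3 = 1, so a[1144] = a[1] = 17.

17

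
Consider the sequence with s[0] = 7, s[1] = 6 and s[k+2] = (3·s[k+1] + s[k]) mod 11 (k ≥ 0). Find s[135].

7

Listing terms: s[0] = 7, s[1] = 6, s[2] = 3, s[3] = 4, s[4] = 4, s[5] = 5, s[6] = 8, s[7] = 7, s[8] = 7, s[9] = 6.
The sequence repeats with period 8.
So s[135] = s[0 + ((135-0) mod 8)] = s[7] = 7.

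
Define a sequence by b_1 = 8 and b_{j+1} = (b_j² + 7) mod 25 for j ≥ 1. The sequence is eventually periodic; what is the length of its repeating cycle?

b_1 = 8,  b_2 = 21,  b_3 = 23,  b_4 = 11,  b_5 = 3,  b_6 = 16,  b_7 = 13,  b_8 = 1,  b_9 = 8.
Since b_9 = b_1 = 8, the sequence is periodic with period 8.

8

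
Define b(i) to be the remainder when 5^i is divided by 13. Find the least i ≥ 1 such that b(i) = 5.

Computing terms: b(0) = 1; b(1) = 5; b(2) = 12; b(3) = 8; b(4) = 1.
Since b(4) = b(0) = 1, the sequence is periodic with period 4.
The value 5 first appears (with i ≥ 1) at b(1).

1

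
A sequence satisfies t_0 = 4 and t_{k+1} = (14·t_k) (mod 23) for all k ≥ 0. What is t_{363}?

Computing terms: t_0 = 4; t_1 = 10; t_2 = 2; t_3 = 5; t_4 = 1; t_5 = 14; t_6 = 12; t_7 = 7; t_8 = 6; t_9 = 15; t_{10} = 3; t_{11} = 19; t_{12} = 13; t_{13} = 21; t_{14} = 18; t_{15} = 22; t_{16} = 9; t_{17} = 11; t_{18} = 16; t_{19} = 17; t_{20} = 8; t_{21} = 20; t_{22} = 4.
Since t_{22} = t_0 = 4, the sequence is periodic with period 22.
So t_{363} = t_{0 + ((363-0) mod 22)} = t_{11} = 19.

19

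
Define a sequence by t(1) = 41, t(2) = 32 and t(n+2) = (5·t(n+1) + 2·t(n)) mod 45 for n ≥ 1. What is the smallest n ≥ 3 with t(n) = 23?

7

Listing terms: t(1) = 41, t(2) = 32, t(3) = 17, t(4) = 14, t(5) = 14, t(6) = 8, t(7) = 23, t(8) = 41, t(9) = 26, t(10) = 32, t(11) = 32, t(12) = 44, t(13) = 14, t(14) = 23, t(15) = 8, t(16) = 41, t(17) = 41, t(18) = 17, t(19) = 32, t(20) = 14, t(21) = 44, t(22) = 23, t(23) = 23, t(24) = 26, t(25) = 41, t(26) = 32.
The sequence repeats with period 24.
The value 23 first appears (with n ≥ 3) at t(7).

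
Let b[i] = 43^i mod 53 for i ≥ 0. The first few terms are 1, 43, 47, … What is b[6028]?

28

b[0] = 1; b[1] = 43; b[2] = 47; b[3] = 7; b[4] = 36; b[5] = 11; b[6] = 49; b[7] = 40; b[8] = 24; b[9] = 25; b[10] = 15; b[11] = 9; b[12] = 16; b[13] = 52; b[14] = 10; b[15] = 6; b[16] = 46; b[17] = 17; b[18] = 42; b[19] = 4; b[20] = 13; b[21] = 29; b[22] = 28; b[23] = 38; b[24] = 44; b[25] = 37; b[26] = 1.
Since b[26] = b[0] = 1, the sequence is periodic with period 26.
So b[6028] = b[0 + ((6028-0) mod 26)] = b[22] = 28.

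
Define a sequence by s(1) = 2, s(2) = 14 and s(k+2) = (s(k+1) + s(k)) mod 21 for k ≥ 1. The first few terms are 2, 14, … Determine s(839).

17

Listing terms: s(1) = 2; s(2) = 14; s(3) = 16; s(4) = 9; s(5) = 4; s(6) = 13; s(7) = 17; s(8) = 9; s(9) = 5; s(10) = 14; s(11) = 19; s(12) = 12; s(13) = 10; s(14) = 1; s(15) = 11; s(16) = 12; s(17) = 2; s(18) = 14.
Since (s(17), s(18)) = (s(1), s(2)) = (2, 14) (two consecutive terms determine the rest), the sequence is periodic with period 16.
So s(839) = s(1 + ((839-1) mod 16)) = s(7) = 17.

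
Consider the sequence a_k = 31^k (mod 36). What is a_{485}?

7

We have a_1 = 31; a_2 = 25; a_3 = 19; a_4 = 13; a_5 = 7; a_6 = 1; a_7 = 31.
Since a_7 = a_1 = 31, the sequence is periodic with period 6.
(485 - 1) mod 6 = 4, so a_{485} = a_5 = 7.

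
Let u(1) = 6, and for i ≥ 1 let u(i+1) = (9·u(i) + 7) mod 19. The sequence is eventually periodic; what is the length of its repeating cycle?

9

Listing terms: u(1) = 6,  u(2) = 4,  u(3) = 5,  u(4) = 14,  u(5) = 0,  u(6) = 7,  u(7) = 13,  u(8) = 10,  u(9) = 2,  u(10) = 6.
The sequence repeats with period 9.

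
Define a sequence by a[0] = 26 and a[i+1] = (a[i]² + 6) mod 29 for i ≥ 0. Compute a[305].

Listing terms: a[0] = 26; a[1] = 15; a[2] = 28; a[3] = 7; a[4] = 26.
The sequence repeats with period 4.
(305 - 0) mod 4 = 1, so a[305] = a[1] = 15.

15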